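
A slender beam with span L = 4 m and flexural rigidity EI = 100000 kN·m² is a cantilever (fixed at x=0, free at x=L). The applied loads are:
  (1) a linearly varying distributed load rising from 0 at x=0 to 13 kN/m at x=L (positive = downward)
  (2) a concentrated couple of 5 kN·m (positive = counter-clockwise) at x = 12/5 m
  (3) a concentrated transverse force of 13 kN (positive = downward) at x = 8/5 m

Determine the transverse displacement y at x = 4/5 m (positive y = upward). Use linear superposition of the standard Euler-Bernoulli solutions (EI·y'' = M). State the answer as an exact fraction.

y(4/5) = -140177/585937500 m

Load 1 — triangular load w₀=13 kN/m (0→w₀ over full span):
  y_1 = (w₀Lx³/12-w₀L²x²/6-w₀x⁵/(120L))/EI = (13·4·(4/5)³/12-13·4²·(4/5)²/6-13·(4/5)⁵/(120·4))/100000 = -29263/146484375 m
Load 2 — applied couple M₀=5 kN·m at a=12/5 m (b=L-a=8/5):
  y_2 = M₀x²/(2EI)  [x≤a] = 5·(4/5)²/(2·100000) = 1/62500 m
Load 3 — point force P=13 kN at a=8/5 m (b=L-a=12/5):
  y_3 = -Px²(3a-x)/(6EI)  [x≤a] = -13·(4/5)²·(3·(8/5)-(4/5))/(6·100000) = -13/234375 m
Superposition: y = Σ y_i = -140177/585937500 m ≈ -0.000239 m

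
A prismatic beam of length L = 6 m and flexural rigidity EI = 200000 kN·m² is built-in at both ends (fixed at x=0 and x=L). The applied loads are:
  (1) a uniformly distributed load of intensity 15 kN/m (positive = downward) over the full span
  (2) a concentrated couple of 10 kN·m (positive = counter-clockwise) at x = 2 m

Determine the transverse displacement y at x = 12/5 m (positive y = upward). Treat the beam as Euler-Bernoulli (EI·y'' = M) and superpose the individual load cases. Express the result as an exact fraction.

Load 1 — uniform load w=15 kN/m over full span:
  y_1 = -wx²(L-x)²/(24EI) = -15·(12/5)²·(6-(12/5))²/(24·200000) = -729/3125000 m
Load 2 — applied couple M₀=10 kN·m at a=2 m (b=L-a=4):
  y_2 = (R_Ax³/6 - M_Ax²/2 - M₀(x-a)²/2)/EI  [x>a] with R_A=20/9, M_A=0 = ((20/9)·(12/5)³/6 - 0·(12/5)²/2 - 10·((12/5)-2)²/2)/200000 = 27/1250000 m
Superposition: y = Σ y_i = -1323/6250000 m ≈ -0.000212 m

y(12/5) = -1323/6250000 m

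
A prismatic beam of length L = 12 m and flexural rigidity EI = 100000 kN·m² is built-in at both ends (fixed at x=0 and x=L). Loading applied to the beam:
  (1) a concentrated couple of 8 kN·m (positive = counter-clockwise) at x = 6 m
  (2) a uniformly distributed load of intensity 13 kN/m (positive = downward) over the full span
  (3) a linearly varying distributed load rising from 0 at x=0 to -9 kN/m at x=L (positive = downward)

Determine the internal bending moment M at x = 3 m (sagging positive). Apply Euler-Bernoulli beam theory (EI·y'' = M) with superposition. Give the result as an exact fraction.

Load 1 — applied couple M₀=8 kN·m at a=6 m (b=L-a=6):
  M_1 = R_Ax - M_A  [x≤a] with R_A=1, M_A=2 = 1·3 - 2 = 1 kN·m
Load 2 — uniform load w=13 kN/m over full span:
  M_2 = wLx/2 - wL²/12 - wx²/2 = 13·12·3/2 - 13·12²/12 - 13·3²/2 = 39/2 kN·m
Load 3 — triangular load w₀=-9 kN/m (0→w₀ over full span):
  M_3 = 3w₀Lx/20 - w₀L²/30 - w₀x³/(6L) = 3·(-9)·12·3/20 - (-9)·12²/30 - (-9)·3³/(6·12) = -81/40 kN·m
Superposition: M = Σ M_i = 739/40 kN·m ≈ 18.475000 kN·m

M(3) = 739/40 kN·m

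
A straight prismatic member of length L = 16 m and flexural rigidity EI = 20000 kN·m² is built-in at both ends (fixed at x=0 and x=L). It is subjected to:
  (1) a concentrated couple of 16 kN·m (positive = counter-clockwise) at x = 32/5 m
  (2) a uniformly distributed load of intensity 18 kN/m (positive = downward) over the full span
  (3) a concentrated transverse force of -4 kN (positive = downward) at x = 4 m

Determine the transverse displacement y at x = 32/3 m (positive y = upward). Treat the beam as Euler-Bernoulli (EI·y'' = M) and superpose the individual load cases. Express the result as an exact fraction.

Load 1 — applied couple M₀=16 kN·m at a=32/5 m (b=L-a=48/5):
  y_1 = (R_Ax³/6 - M_Ax²/2 - M₀(x-a)²/2)/EI  [x>a] with R_A=36/25, M_A=48/25 = ((36/25)·(32/3)³/6 - (48/25)·(32/3)²/2 - 16·((32/3)-(32/5))²/2)/20000 = 256/140625 m
Load 2 — uniform load w=18 kN/m over full span:
  y_2 = -wx²(L-x)²/(24EI) = -18·(32/3)²·(16-(32/3))²/(24·20000) = -2048/16875 m
Load 3 — point force P=-4 kN at a=4 m (b=L-a=12):
  y_3 = -Pa²(L-x)²(3bL-(3b+a)(L-x))/(6L³EI)  [x>a] = -(-4)·4²·(16-(32/3))²·(3·12·16-(3·12+4)·(16-(32/3)))/(6·16³·20000) = 68/50625 m
Superposition: y = Σ y_i = -149596/1265625 m ≈ -0.118199 m

y(32/3) = -149596/1265625 m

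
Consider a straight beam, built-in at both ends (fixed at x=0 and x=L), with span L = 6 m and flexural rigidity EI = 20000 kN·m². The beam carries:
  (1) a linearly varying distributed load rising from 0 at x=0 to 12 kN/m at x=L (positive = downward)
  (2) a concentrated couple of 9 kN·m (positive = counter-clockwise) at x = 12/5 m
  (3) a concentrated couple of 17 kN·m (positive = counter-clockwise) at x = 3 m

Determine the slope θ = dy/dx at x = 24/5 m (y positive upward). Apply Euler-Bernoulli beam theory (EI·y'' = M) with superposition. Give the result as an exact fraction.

Load 1 — triangular load w₀=12 kN/m (0→w₀ over full span):
  θ_1 = -w₀(2x(L-x)(L-2x)(x+2L)+x²(L-x)²)/(120LEI) = -12·(2·(24/5)·(6-(24/5))·(6-2·(24/5))·((24/5)+2·6)+(24/5)²·(6-(24/5))²)/(120·6·20000) = 216/390625 rad
Load 2 — applied couple M₀=9 kN·m at a=12/5 m (b=L-a=18/5):
  θ_2 = (R_Ax²/2 - M_Ax - M₀(x-a))/EI  [x>a] with R_A=54/25, M_A=27/25 = ((54/25)·(24/5)²/2 - (27/25)·(24/5) - 9·((24/5)-(12/5)))/20000 = -297/3125000 rad
Load 3 — applied couple M₀=17 kN·m at a=3 m (b=L-a=3):
  θ_3 = (R_Ax²/2 - M_Ax - M₀(x-a))/EI  [x>a] with R_A=17/4, M_A=17/4 = ((17/4)·(24/5)²/2 - (17/4)·(24/5) - 17·((24/5)-3))/20000 = -51/500000 rad
Superposition: θ = Σ θ_i = 4449/12500000 rad ≈ 0.000356 rad

θ(24/5) = 4449/12500000 rad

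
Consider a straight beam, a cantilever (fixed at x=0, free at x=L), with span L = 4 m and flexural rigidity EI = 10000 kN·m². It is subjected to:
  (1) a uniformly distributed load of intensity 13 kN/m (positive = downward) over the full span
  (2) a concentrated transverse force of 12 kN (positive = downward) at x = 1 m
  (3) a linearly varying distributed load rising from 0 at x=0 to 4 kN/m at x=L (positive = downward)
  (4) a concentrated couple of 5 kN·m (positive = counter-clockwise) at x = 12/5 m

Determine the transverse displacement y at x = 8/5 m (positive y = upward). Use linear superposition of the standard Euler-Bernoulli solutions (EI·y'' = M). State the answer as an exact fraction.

Load 1 — uniform load w=13 kN/m over full span:
  y_1 = -wx²(x²-4Lx+6L²)/(24EI) = -13·(8/5)²·((8/5)²-4·4·(8/5)+6·4²)/(24·10000) = -3952/390625 m
Load 2 — point force P=12 kN at a=1 m (b=L-a=3):
  y_2 = -Pa²(3x-a)/(6EI)  [x>a] = -12·1²·(3·(8/5)-1)/(6·10000) = -19/25000 m
Load 3 — triangular load w₀=4 kN/m (0→w₀ over full span):
  y_3 = (w₀Lx³/12-w₀L²x²/6-w₀x⁵/(120L))/EI = (4·4·(8/5)³/12-4·4²·(8/5)²/6-4·(8/5)⁵/(120·4))/10000 = -64256/29296875 m
Load 4 — applied couple M₀=5 kN·m at a=12/5 m (b=L-a=8/5):
  y_4 = M₀x²/(2EI)  [x≤a] = 5·(8/5)²/(2·10000) = 2/3125 m
Superposition: y = Σ y_i = -2913373/234375000 m ≈ -0.012430 m

y(8/5) = -2913373/234375000 m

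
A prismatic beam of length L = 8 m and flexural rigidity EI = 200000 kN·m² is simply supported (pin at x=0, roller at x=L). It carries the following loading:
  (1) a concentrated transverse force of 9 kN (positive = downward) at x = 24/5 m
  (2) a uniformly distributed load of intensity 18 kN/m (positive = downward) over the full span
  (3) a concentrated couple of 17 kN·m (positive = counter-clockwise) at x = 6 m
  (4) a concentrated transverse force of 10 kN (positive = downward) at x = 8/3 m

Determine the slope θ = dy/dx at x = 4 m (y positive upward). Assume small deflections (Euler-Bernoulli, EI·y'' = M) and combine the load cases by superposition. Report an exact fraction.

Load 1 — point force P=9 kN at a=24/5 m (b=L-a=16/5):
  θ_1 = -Pb(L²-b²-3x²)/(6LEI)  [x≤a] = -9·(16/5)·(8²-(16/5)²-3·4²)/(6·8·200000) = -27/1562500 rad
Load 2 — uniform load w=18 kN/m over full span:
  θ_2 = -w(L³-6Lx²+4x³)/(24EI) = -18·(8³-6·8·4²+4·4³)/(24·200000) = 0 rad
Load 3 — applied couple M₀=17 kN·m at a=6 m (b=L-a=2):
  θ_3 = (M₀x²/(2L)+C₁)/EI  [x≤a] with C₁=M₀(3b²-L²)/(6L)=-221/12 = (17·4²/(2·8)+(-221/12))/200000 = -17/2400000 rad
Load 4 — point force P=10 kN at a=8/3 m (b=L-a=16/3):
  θ_4 = -Pa(2L²-6Lx+3x²+a²)/(6LEI)  [x>a] = -10·(8/3)·(2·8²-6·8·4+3·4²+(8/3)²)/(6·8·200000) = 1/40500 rad
Superposition: θ = Σ θ_i = 2657/8100000000 rad ≈ 0.000000 rad

θ(4) = 2657/8100000000 rad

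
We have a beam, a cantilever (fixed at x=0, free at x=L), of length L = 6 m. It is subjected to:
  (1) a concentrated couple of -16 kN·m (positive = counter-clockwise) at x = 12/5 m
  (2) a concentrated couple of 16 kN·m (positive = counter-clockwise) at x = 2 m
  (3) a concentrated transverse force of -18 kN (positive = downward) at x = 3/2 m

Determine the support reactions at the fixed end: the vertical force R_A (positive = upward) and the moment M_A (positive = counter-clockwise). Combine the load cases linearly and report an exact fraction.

Load 1 — applied couple M₀=-16 kN·m at a=12/5 m (b=L-a=18/5):
  R_A = 0 kN
  M_A = -M₀ = -(-16) = 16 kN·m
Load 2 — applied couple M₀=16 kN·m at a=2 m (b=L-a=4):
  R_A = 0 kN
  M_A = -M₀ = -16 kN·m
Load 3 — point force P=-18 kN at a=3/2 m (b=L-a=9/2):
  R_A = P = (-18) = -18 kN
  M_A = Pa = (-18)·(3/2) = -27 kN·m
Superposition: R_A = -18 kN, M_A = -27 kN·m

R_A = -18 kN, M_A = -27 kN·m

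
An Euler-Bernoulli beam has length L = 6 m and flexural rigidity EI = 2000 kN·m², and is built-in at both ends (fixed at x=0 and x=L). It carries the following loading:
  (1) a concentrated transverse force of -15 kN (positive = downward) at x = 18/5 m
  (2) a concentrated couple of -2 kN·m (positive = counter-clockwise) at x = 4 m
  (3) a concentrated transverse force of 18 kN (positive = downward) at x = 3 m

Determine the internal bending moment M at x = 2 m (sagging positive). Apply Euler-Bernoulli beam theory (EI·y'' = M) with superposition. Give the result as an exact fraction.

Load 1 — point force P=-15 kN at a=18/5 m (b=L-a=12/5):
  M_1 = Pb²(3a+b)x/L³ - Pab²/L²  [x≤a] = (-15)·(12/5)²·(3·(18/5)+(12/5))·2/6³ - (-15)·(18/5)·(12/5)²/6² = -48/25 kN·m
Load 2 — applied couple M₀=-2 kN·m at a=4 m (b=L-a=2):
  M_2 = R_Ax - M_A  [x≤a] with R_A=-4/9, M_A=-2/3 = (-4/9)·2 - (-2/3) = -2/9 kN·m
Load 3 — point force P=18 kN at a=3 m (b=L-a=3):
  M_3 = Pb²(3a+b)x/L³ - Pab²/L²  [x≤a] = 18·3²·(3·3+3)·2/6³ - 18·3·3²/6² = 9/2 kN·m
Superposition: M = Σ M_i = 1061/450 kN·m ≈ 2.357778 kN·m

M(2) = 1061/450 kN·m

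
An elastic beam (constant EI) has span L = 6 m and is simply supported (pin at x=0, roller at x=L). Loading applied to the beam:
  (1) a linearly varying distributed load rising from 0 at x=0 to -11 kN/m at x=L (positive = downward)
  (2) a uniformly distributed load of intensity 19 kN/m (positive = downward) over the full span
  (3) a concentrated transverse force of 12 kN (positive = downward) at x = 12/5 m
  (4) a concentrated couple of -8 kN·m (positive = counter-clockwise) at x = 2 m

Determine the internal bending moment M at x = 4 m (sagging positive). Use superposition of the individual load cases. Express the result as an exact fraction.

Load 1 — triangular load w₀=-11 kN/m (0→w₀ over full span):
  M_1 = w₀Lx/6 - w₀x³/(6L) = (-11)·6·4/6 - (-11)·4³/(6·6) = -220/9 kN·m
Load 2 — uniform load w=19 kN/m over full span:
  M_2 = wx(L-x)/2 = 19·4·(6-4)/2 = 76 kN·m
Load 3 — point force P=12 kN at a=12/5 m (b=L-a=18/5):
  M_3 = Pa(L-x)/L  [x>a] = 12·(12/5)·(6-4)/6 = 48/5 kN·m
Load 4 — applied couple M₀=-8 kN·m at a=2 m (b=L-a=4):
  M_4 = M₀x/L - M₀  [x>a] = (-8)·4/6 - (-8) = 8/3 kN·m
Superposition: M = Σ M_i = 2872/45 kN·m ≈ 63.822222 kN·m

M(4) = 2872/45 kN·m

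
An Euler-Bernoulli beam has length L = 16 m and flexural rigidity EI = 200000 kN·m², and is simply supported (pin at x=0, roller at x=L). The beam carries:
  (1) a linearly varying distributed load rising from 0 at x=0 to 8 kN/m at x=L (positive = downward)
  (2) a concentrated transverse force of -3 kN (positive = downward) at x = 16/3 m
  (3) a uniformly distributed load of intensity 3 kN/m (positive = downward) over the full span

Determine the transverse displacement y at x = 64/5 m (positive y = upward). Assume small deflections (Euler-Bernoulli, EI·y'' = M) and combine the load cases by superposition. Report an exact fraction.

Load 1 — triangular load w₀=8 kN/m (0→w₀ over full span):
  y_1 = -w₀x(7L⁴-10L²x²+3x⁴)/(360LEI) = -8·(64/5)·(7·16⁴-10·16²·(64/5)²+3·(64/5)⁴)/(360·16·200000) = -520192/48828125 m
Load 2 — point force P=-3 kN at a=16/3 m (b=L-a=32/3):
  y_2 = -Pa(L-x)(2Lx-a²-x²)/(6LEI)  [x>a] = -(-3)·(16/3)·(16-(64/5))·(2·16·(64/5)-(16/3)²-(64/5)²)/(6·16·200000) = 6112/10546875 m
Load 3 — uniform load w=3 kN/m over full span:
  y_3 = -wx(L³-2Lx²+x³)/(24EI) = -3·(64/5)·(16³-2·16·(64/5)²+(64/5)³)/(24·200000) = -14848/1953125 m
Superposition: y = Σ y_i = -23303584/1318359375 m ≈ -0.017676 m

y(64/5) = -23303584/1318359375 m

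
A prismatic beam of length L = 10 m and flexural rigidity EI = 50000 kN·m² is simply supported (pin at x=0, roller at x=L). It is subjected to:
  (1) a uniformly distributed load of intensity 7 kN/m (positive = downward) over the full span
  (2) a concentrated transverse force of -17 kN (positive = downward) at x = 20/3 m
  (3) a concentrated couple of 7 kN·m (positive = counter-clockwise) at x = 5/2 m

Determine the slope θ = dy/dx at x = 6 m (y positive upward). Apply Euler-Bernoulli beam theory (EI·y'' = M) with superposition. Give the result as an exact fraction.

θ(6) = 417343/324000000 rad

Load 1 — uniform load w=7 kN/m over full span:
  θ_1 = -w(L³-6Lx²+4x³)/(24EI) = -7·(10³-6·10·6²+4·6³)/(24·50000) = 259/150000 rad
Load 2 — point force P=-17 kN at a=20/3 m (b=L-a=10/3):
  θ_2 = -Pb(L²-b²-3x²)/(6LEI)  [x≤a] = -(-17)·(10/3)·(10²-(10/3)²-3·6²)/(6·10·50000) = -731/2025000 rad
Load 3 — applied couple M₀=7 kN·m at a=5/2 m (b=L-a=15/2):
  θ_3 = (M₀x²/(2L)-M₀(x-a)+C₁)/EI  [x>a] with C₁=M₀(3b²-L²)/(6L)=385/48 = (7·6²/(2·10)-7·(6-(5/2))+(385/48))/50000 = -931/12000000 rad
Superposition: θ = Σ θ_i = 417343/324000000 rad ≈ 0.001288 rad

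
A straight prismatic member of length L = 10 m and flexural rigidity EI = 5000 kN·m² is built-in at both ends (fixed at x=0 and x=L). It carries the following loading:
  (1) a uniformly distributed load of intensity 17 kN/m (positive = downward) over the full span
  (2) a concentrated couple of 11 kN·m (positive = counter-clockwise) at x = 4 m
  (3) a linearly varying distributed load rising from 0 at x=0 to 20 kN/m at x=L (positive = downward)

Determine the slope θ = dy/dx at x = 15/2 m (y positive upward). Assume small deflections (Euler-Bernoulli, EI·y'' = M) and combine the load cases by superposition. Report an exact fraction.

Load 1 — uniform load w=17 kN/m over full span:
  θ_1 = -wx(L-x)(L-2x)/(12EI) = -17·(15/2)·(10-(15/2))·(10-2·(15/2))/(12·5000) = 17/640 rad
Load 2 — applied couple M₀=11 kN·m at a=4 m (b=L-a=6):
  θ_2 = (R_Ax²/2 - M_Ax - M₀(x-a))/EI  [x>a] with R_A=198/125, M_A=33/25 = ((198/125)·(15/2)²/2 - (33/25)·(15/2) - 11·((15/2)-4))/5000 = -77/100000 rad
Load 3 — triangular load w₀=20 kN/m (0→w₀ over full span):
  θ_3 = -w₀(2x(L-x)(L-2x)(x+2L)+x²(L-x)²)/(120LEI) = -20·(2·(15/2)·(10-(15/2))·(10-2·(15/2))·((15/2)+2·10)+(15/2)²·(10-(15/2))²)/(120·10·5000) = 41/2560 rad
Superposition: θ = Σ θ_i = 66893/1600000 rad ≈ 0.041808 rad

θ(15/2) = 66893/1600000 rad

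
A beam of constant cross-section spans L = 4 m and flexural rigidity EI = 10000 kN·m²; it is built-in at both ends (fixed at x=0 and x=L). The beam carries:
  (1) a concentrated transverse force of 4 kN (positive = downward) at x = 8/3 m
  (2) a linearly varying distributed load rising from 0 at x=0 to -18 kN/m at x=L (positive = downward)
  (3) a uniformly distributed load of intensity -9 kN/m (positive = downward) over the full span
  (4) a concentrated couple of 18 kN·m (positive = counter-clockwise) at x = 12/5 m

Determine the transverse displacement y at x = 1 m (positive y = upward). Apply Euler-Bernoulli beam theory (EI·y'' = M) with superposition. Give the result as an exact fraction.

Load 1 — point force P=4 kN at a=8/3 m (b=L-a=4/3):
  y_1 = -Pb²x²(3aL-(3a+b)x)/(6L³EI)  [x≤a] = -4·(4/3)²·1²·(3·(8/3)·4-(3·(8/3)+(4/3))·1)/(6·4³·10000) = -17/405000 m
Load 2 — triangular load w₀=-18 kN/m (0→w₀ over full span):
  y_2 = -w₀x²(L-x)²(x+2L)/(120LEI) = -(-18)·1²·(4-1)²·(1+2·4)/(120·4·10000) = 243/800000 m
Load 3 — uniform load w=-9 kN/m over full span:
  y_3 = -wx²(L-x)²/(24EI) = -(-9)·1²·(4-1)²/(24·10000) = 27/80000 m
Load 4 — applied couple M₀=18 kN·m at a=12/5 m (b=L-a=8/5):
  y_4 = (R_Ax³/6 - M_Ax²/2)/EI  [x≤a] with R_A=162/25, M_A=144/25 = ((162/25)·1³/6 - (144/25)·1²/2)/10000 = -9/50000 m
Superposition: y = Σ y_i = 27169/64800000 m ≈ 0.000419 m

y(1) = 27169/64800000 m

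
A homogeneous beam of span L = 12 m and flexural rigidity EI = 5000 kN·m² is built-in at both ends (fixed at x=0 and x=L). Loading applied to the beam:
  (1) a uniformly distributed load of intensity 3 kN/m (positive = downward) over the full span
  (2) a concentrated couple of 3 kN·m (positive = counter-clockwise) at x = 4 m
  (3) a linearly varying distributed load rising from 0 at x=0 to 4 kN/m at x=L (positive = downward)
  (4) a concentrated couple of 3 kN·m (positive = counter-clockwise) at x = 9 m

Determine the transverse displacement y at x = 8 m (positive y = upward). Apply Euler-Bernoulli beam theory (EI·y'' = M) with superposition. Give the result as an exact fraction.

y(8) = -4963/112500 m

Load 1 — uniform load w=3 kN/m over full span:
  y_1 = -wx²(L-x)²/(24EI) = -3·8²·(12-8)²/(24·5000) = -16/625 m
Load 2 — applied couple M₀=3 kN·m at a=4 m (b=L-a=8):
  y_2 = (R_Ax³/6 - M_Ax²/2 - M₀(x-a)²/2)/EI  [x>a] with R_A=1/3, M_A=0 = ((1/3)·8³/6 - 0·8²/2 - 3·(8-4)²/2)/5000 = 1/1125 m
Load 3 — triangular load w₀=4 kN/m (0→w₀ over full span):
  y_3 = -w₀x²(L-x)²(x+2L)/(120LEI) = -4·8²·(12-8)²·(8+2·12)/(120·12·5000) = -512/28125 m
Load 4 — applied couple M₀=3 kN·m at a=9 m (b=L-a=3):
  y_4 = (R_Ax³/6 - M_Ax²/2)/EI  [x≤a] with R_A=9/32, M_A=15/16 = ((9/32)·8³/6 - (15/16)·8²/2)/5000 = -3/2500 m
Superposition: y = Σ y_i = -4963/112500 m ≈ -0.044116 m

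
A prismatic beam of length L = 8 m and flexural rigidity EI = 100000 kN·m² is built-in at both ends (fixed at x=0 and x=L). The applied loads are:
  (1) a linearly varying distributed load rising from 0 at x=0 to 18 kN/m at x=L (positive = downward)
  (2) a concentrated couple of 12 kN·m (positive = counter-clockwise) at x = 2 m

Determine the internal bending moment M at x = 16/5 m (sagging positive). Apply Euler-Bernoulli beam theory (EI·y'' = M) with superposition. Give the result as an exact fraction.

Load 1 — triangular load w₀=18 kN/m (0→w₀ over full span):
  M_1 = 3w₀Lx/20 - w₀L²/30 - w₀x³/(6L) = 3·18·8·(16/5)/20 - 18·8²/30 - 18·(16/5)³/(6·8) = 2304/125 kN·m
Load 2 — applied couple M₀=12 kN·m at a=2 m (b=L-a=6):
  M_2 = R_Ax - M_A - M₀  [x>a] with R_A=27/16, M_A=-9/4 = (27/16)·(16/5) - (-9/4) - 12 = -87/20 kN·m
Superposition: M = Σ M_i = 7041/500 kN·m ≈ 14.082000 kN·m

M(16/5) = 7041/500 kN·m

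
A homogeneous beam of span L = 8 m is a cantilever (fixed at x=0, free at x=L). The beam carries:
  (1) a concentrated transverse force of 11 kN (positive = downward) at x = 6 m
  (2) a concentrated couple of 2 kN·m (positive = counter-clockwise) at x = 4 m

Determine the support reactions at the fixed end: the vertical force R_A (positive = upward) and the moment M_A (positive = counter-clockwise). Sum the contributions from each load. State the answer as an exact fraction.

R_A = 11 kN, M_A = 64 kN·m

Load 1 — point force P=11 kN at a=6 m (b=L-a=2):
  R_A = P = 11 kN
  M_A = Pa = 11·6 = 66 kN·m
Load 2 — applied couple M₀=2 kN·m at a=4 m (b=L-a=4):
  R_A = 0 kN
  M_A = -M₀ = -2 kN·m
Superposition: R_A = 11 kN, M_A = 64 kN·m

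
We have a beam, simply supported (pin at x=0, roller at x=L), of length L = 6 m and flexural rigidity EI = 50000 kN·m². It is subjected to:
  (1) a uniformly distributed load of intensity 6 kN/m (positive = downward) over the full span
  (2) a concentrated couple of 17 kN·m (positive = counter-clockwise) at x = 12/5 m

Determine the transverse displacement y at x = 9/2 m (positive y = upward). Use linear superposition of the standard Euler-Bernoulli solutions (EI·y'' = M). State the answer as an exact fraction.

Load 1 — uniform load w=6 kN/m over full span:
  y_1 = -wx(L³-2Lx²+x³)/(24EI) = -6·(9/2)·(6³-2·6·(9/2)²+(9/2)³)/(24·50000) = -4617/3200000 m
Load 2 — applied couple M₀=17 kN·m at a=12/5 m (b=L-a=18/5):
  y_2 = (M₀x³/(6L)-M₀(x-a)²/2+C₁x)/EI  [x>a] with C₁=M₀(3b²-L²)/(6L)=34/25 = (17·(9/2)³/(6·6)-17·((9/2)-(12/5))²/2+(34/25)·(9/2))/50000 = 9333/40000000 m
Superposition: y = Σ y_i = -96759/80000000 m ≈ -0.001209 m

y(9/2) = -96759/80000000 m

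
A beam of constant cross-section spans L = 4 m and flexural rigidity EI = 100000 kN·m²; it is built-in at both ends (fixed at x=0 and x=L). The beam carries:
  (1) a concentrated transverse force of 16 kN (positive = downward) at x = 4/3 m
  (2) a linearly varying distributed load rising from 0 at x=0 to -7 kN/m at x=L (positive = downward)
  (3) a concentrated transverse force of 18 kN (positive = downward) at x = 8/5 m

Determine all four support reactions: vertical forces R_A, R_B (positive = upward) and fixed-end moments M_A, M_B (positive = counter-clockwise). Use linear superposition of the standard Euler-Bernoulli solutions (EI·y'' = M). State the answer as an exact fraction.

R_A = 65191/3375 kN, M_A = 54392/3375 kN·m, R_B = 2309/3375 kN, M_B = -20428/3375 kN·m

Load 1 — point force P=16 kN at a=4/3 m (b=L-a=8/3):
  R_A = Pb²(3a+b)/L³ = 16·(8/3)²·(3·(4/3)+(8/3))/4³ = 320/27 kN
  M_A = Pab²/L² = 16·(4/3)·(8/3)²/4² = 256/27 kN·m
  R_B = Pa²(a+3b)/L³ = 16·(4/3)²·((4/3)+3·(8/3))/4³ = 112/27 kN
  M_B = -Pa²b/L² = -16·(4/3)²·(8/3)/4² = -128/27 kN·m
Load 2 — triangular load w₀=-7 kN/m (0→w₀ over full span):
  R_A = 3w₀L/20 = 3·(-7)·4/20 = -21/5 kN
  M_A = w₀L²/30 = (-7)·4²/30 = -56/15 kN·m
  R_B = 7w₀L/20 = 7·(-7)·4/20 = -49/5 kN
  M_B = -w₀L²/20 = -(-7)·4²/20 = 28/5 kN·m
Load 3 — point force P=18 kN at a=8/5 m (b=L-a=12/5):
  R_A = Pb²(3a+b)/L³ = 18·(12/5)²·(3·(8/5)+(12/5))/4³ = 1458/125 kN
  M_A = Pab²/L² = 18·(8/5)·(12/5)²/4² = 1296/125 kN·m
  R_B = Pa²(a+3b)/L³ = 18·(8/5)²·((8/5)+3·(12/5))/4³ = 792/125 kN
  M_B = -Pa²b/L² = -18·(8/5)²·(12/5)/4² = -864/125 kN·m
Superposition: R_A = 65191/3375 kN, M_A = 54392/3375 kN·m, R_B = 2309/3375 kN, M_B = -20428/3375 kN·m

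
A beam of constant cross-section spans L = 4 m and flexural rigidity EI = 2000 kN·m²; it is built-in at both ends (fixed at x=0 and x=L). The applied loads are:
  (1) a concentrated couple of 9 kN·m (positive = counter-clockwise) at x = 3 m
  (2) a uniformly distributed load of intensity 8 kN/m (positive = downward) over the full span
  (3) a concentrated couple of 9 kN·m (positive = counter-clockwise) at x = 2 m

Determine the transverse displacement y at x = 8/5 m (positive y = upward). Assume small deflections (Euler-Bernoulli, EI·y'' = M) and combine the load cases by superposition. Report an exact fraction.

y(8/5) = -2301/625000 m

Load 1 — applied couple M₀=9 kN·m at a=3 m (b=L-a=1):
  y_1 = (R_Ax³/6 - M_Ax²/2)/EI  [x≤a] with R_A=81/32, M_A=45/16 = ((81/32)·(8/5)³/6 - (45/16)·(8/5)²/2)/2000 = -117/125000 m
Load 2 — uniform load w=8 kN/m over full span:
  y_2 = -wx²(L-x)²/(24EI) = -8·(8/5)²·(4-(8/5))²/(24·2000) = -192/78125 m
Load 3 — applied couple M₀=9 kN·m at a=2 m (b=L-a=2):
  y_3 = (R_Ax³/6 - M_Ax²/2)/EI  [x≤a] with R_A=27/8, M_A=9/4 = ((27/8)·(8/5)³/6 - (9/4)·(8/5)²/2)/2000 = -9/31250 m
Superposition: y = Σ y_i = -2301/625000 m ≈ -0.003682 m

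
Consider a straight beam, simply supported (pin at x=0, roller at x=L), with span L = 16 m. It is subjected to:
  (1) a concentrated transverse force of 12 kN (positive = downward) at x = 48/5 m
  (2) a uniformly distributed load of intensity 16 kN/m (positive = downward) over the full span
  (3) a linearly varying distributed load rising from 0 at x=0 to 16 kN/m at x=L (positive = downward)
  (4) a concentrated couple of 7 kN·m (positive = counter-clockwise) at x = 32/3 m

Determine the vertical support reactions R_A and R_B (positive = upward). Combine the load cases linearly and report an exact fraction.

R_A = 42217/240 kN, R_B = 52823/240 kN

Load 1 — point force P=12 kN at a=48/5 m (b=L-a=32/5):
  R_A = Pb/L = 12·(32/5)/16 = 24/5 kN
  R_B = Pa/L = 12·(48/5)/16 = 36/5 kN
Load 2 — uniform load w=16 kN/m over full span:
  R_A = wL/2 = 16·16/2 = 128 kN
  R_B = wL/2 = 16·16/2 = 128 kN
Load 3 — triangular load w₀=16 kN/m (0→w₀ over full span):
  R_A = w₀L/6 = 16·16/6 = 128/3 kN
  R_B = w₀L/3 = 16·16/3 = 256/3 kN
Load 4 — applied couple M₀=7 kN·m at a=32/3 m (b=L-a=16/3):
  R_A = M₀/L = 7/16 kN
  R_B = -M₀/L = -7/16 kN
Superposition: R_A = 42217/240 kN, R_B = 52823/240 kN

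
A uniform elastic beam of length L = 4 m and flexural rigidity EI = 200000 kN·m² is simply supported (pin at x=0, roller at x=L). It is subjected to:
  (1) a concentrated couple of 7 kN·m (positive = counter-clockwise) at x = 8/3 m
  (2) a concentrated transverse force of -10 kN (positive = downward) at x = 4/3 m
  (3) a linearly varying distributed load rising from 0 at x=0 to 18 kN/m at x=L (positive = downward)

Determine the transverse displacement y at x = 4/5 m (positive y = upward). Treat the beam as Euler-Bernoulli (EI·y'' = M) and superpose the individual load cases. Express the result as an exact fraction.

Load 1 — applied couple M₀=7 kN·m at a=8/3 m (b=L-a=4/3):
  y_1 = (M₀x³/(6L)+C₁x)/EI  [x≤a] with C₁=M₀(3b²-L²)/(6L)=-28/9 = (7·(4/5)³/(6·4)+(-28/9)·(4/5))/200000 = -329/28125000 m
Load 2 — point force P=-10 kN at a=4/3 m (b=L-a=8/3):
  y_2 = -Pbx(L²-b²-x²)/(6LEI)  [x≤a] = -(-10)·(8/3)·(4/5)·(4²-(8/3)²-(4/5)²)/(6·4·200000) = 232/6328125 m
Load 3 — triangular load w₀=18 kN/m (0→w₀ over full span):
  y_3 = -w₀x(7L⁴-10L²x²+3x⁴)/(360LEI) = -18·(4/5)·(7·4⁴-10·4²·(4/5)²+3·(4/5)⁴)/(360·4·200000) = -4128/48828125 m
Superposition: y = Σ y_i = -1885069/31640625000 m ≈ -0.000060 m

y(4/5) = -1885069/31640625000 m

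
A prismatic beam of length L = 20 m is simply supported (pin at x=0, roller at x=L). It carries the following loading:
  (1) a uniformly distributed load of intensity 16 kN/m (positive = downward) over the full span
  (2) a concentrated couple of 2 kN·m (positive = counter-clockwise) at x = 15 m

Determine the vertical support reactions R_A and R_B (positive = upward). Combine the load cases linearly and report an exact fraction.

R_A = 1601/10 kN, R_B = 1599/10 kN

Load 1 — uniform load w=16 kN/m over full span:
  R_A = wL/2 = 16·20/2 = 160 kN
  R_B = wL/2 = 16·20/2 = 160 kN
Load 2 — applied couple M₀=2 kN·m at a=15 m (b=L-a=5):
  R_A = M₀/L = 2/20 = 1/10 kN
  R_B = -M₀/L = -2/20 = -1/10 kN
Superposition: R_A = 1601/10 kN, R_B = 1599/10 kN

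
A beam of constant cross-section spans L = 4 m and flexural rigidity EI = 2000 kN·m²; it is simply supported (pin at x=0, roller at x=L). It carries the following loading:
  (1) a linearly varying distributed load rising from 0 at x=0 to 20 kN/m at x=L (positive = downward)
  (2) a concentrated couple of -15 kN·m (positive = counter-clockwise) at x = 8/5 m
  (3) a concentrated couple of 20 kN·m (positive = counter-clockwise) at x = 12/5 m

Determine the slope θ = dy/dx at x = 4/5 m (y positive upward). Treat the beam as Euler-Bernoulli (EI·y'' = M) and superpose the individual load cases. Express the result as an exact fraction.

θ(4/5) = -15773/1125000 rad

Load 1 — triangular load w₀=20 kN/m (0→w₀ over full span):
  θ_1 = -w₀(7L⁴-30L²x²+15x⁴)/(360LEI) = -20·(7·4⁴-30·4²·(4/5)²+15·(4/5)⁴)/(360·4·2000) = -1456/140625 rad
Load 2 — applied couple M₀=-15 kN·m at a=8/5 m (b=L-a=12/5):
  θ_2 = (M₀x²/(2L)+C₁)/EI  [x≤a] with C₁=M₀(3b²-L²)/(6L)=-4/5 = ((-15)·(4/5)²/(2·4)+(-4/5))/2000 = -1/1000 rad
Load 3 — applied couple M₀=20 kN·m at a=12/5 m (b=L-a=8/5):
  θ_3 = (M₀x²/(2L)+C₁)/EI  [x≤a] with C₁=M₀(3b²-L²)/(6L)=-104/15 = (20·(4/5)²/(2·4)+(-104/15))/2000 = -1/375 rad
Superposition: θ = Σ θ_i = -15773/1125000 rad ≈ -0.014020 rad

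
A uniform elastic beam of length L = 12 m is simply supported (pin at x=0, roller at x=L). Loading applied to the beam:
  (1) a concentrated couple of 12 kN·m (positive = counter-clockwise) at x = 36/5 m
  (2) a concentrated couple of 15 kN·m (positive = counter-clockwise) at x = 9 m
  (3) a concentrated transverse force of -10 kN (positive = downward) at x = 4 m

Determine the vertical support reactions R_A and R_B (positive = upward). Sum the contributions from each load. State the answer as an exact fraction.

Load 1 — applied couple M₀=12 kN·m at a=36/5 m (b=L-a=24/5):
  R_A = M₀/L = 12/12 = 1 kN
  R_B = -M₀/L = -12/12 = -1 kN
Load 2 — applied couple M₀=15 kN·m at a=9 m (b=L-a=3):
  R_A = M₀/L = 15/12 = 5/4 kN
  R_B = -M₀/L = -15/12 = -5/4 kN
Load 3 — point force P=-10 kN at a=4 m (b=L-a=8):
  R_A = Pb/L = (-10)·8/12 = -20/3 kN
  R_B = Pa/L = (-10)·4/12 = -10/3 kN
Superposition: R_A = -53/12 kN, R_B = -67/12 kN

R_A = -53/12 kN, R_B = -67/12 kN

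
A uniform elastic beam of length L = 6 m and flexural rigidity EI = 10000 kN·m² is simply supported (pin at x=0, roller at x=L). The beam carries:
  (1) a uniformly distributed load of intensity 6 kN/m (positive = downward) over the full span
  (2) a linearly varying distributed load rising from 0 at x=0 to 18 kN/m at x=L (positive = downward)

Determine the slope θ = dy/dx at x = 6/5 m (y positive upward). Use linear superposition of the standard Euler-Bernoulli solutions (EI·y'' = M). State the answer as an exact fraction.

Load 1 — uniform load w=6 kN/m over full span:
  θ_1 = -w(L³-6Lx²+4x³)/(24EI) = -6·(6³-6·6·(6/5)²+4·(6/5)³)/(24·10000) = -2673/625000 rad
Load 2 — triangular load w₀=18 kN/m (0→w₀ over full span):
  θ_2 = -w₀(7L⁴-30L²x²+15x⁴)/(360LEI) = -18·(7·6⁴-30·6²·(6/5)²+15·(6/5)⁴)/(360·6·10000) = -2457/390625 rad
Superposition: θ = Σ θ_i = -33021/3125000 rad ≈ -0.010567 rad

θ(6/5) = -33021/3125000 rad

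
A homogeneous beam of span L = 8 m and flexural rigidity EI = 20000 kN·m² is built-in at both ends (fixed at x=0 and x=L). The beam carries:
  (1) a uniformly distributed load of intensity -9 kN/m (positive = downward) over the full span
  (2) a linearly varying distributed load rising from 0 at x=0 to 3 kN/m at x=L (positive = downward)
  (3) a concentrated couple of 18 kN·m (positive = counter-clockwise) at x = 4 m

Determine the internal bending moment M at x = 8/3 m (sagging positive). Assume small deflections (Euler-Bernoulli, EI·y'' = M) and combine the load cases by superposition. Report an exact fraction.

Load 1 — uniform load w=-9 kN/m over full span:
  M_1 = wLx/2 - wL²/12 - wx²/2 = (-9)·8·(8/3)/2 - (-9)·8²/12 - (-9)·(8/3)²/2 = -16 kN·m
Load 2 — triangular load w₀=3 kN/m (0→w₀ over full span):
  M_2 = 3w₀Lx/20 - w₀L²/30 - w₀x³/(6L) = 3·3·8·(8/3)/20 - 3·8²/30 - 3·(8/3)³/(6·8) = 272/135 kN·m
Load 3 — applied couple M₀=18 kN·m at a=4 m (b=L-a=4):
  M_3 = R_Ax - M_A  [x≤a] with R_A=27/8, M_A=9/2 = (27/8)·(8/3) - (9/2) = 9/2 kN·m
Superposition: M = Σ M_i = -2561/270 kN·m ≈ -9.485185 kN·m

M(8/3) = -2561/270 kN·m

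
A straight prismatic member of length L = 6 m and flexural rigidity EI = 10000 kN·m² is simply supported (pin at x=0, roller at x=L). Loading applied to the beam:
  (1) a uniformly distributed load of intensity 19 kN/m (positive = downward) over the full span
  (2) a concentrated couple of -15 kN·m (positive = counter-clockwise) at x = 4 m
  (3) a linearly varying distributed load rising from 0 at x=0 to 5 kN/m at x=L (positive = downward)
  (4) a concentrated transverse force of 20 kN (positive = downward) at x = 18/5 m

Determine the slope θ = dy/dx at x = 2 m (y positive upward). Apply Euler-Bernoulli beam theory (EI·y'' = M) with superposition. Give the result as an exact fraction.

Load 1 — uniform load w=19 kN/m over full span:
  θ_1 = -w(L³-6Lx²+4x³)/(24EI) = -19·(6³-6·6·2²+4·2³)/(24·10000) = -247/30000 rad
Load 2 — applied couple M₀=-15 kN·m at a=4 m (b=L-a=2):
  θ_2 = (M₀x²/(2L)+C₁)/EI  [x≤a] with C₁=M₀(3b²-L²)/(6L)=10 = ((-15)·2²/(2·6)+10)/10000 = 1/2000 rad
Load 3 — triangular load w₀=5 kN/m (0→w₀ over full span):
  θ_3 = -w₀(7L⁴-30L²x²+15x⁴)/(360LEI) = -5·(7·6⁴-30·6²·2²+15·2⁴)/(360·6·10000) = -13/11250 rad
Load 4 — point force P=20 kN at a=18/5 m (b=L-a=12/5):
  θ_4 = -Pb(L²-b²-3x²)/(6LEI)  [x≤a] = -20·(12/5)·(6²-(12/5)²-3·2²)/(6·6·10000) = -38/15625 rad
Superposition: θ = Σ θ_i = -1592/140625 rad ≈ -0.011321 rad

θ(2) = -1592/140625 rad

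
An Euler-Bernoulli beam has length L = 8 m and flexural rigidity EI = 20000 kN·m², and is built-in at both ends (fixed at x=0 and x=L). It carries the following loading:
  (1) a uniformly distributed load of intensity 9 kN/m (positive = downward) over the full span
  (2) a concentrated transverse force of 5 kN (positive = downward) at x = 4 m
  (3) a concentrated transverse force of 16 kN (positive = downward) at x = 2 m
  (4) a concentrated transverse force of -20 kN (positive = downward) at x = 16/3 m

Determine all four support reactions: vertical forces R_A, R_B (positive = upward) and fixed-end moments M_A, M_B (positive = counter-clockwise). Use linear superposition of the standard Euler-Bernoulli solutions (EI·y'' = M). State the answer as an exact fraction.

R_A = 1264/27 kN, M_A = 1597/27 kN·m, R_B = 707/27 kN, M_B = -953/27 kN·m

Load 1 — uniform load w=9 kN/m over full span:
  R_A = wL/2 = 9·8/2 = 36 kN
  M_A = wL²/12 = 9·8²/12 = 48 kN·m
  R_B = wL/2 = 9·8/2 = 36 kN
  M_B = -wL²/12 = -9·8²/12 = -48 kN·m
Load 2 — point force P=5 kN at a=4 m (b=L-a=4):
  R_A = Pb²(3a+b)/L³ = 5·4²·(3·4+4)/8³ = 5/2 kN
  M_A = Pab²/L² = 5·4·4²/8² = 5 kN·m
  R_B = Pa²(a+3b)/L³ = 5·4²·(4+3·4)/8³ = 5/2 kN
  M_B = -Pa²b/L² = -5·4²·4/8² = -5 kN·m
Load 3 — point force P=16 kN at a=2 m (b=L-a=6):
  R_A = Pb²(3a+b)/L³ = 16·6²·(3·2+6)/8³ = 27/2 kN
  M_A = Pab²/L² = 16·2·6²/8² = 18 kN·m
  R_B = Pa²(a+3b)/L³ = 16·2²·(2+3·6)/8³ = 5/2 kN
  M_B = -Pa²b/L² = -16·2²·6/8² = -6 kN·m
Load 4 — point force P=-20 kN at a=16/3 m (b=L-a=8/3):
  R_A = Pb²(3a+b)/L³ = (-20)·(8/3)²·(3·(16/3)+(8/3))/8³ = -140/27 kN
  M_A = Pab²/L² = (-20)·(16/3)·(8/3)²/8² = -320/27 kN·m
  R_B = Pa²(a+3b)/L³ = (-20)·(16/3)²·((16/3)+3·(8/3))/8³ = -400/27 kN
  M_B = -Pa²b/L² = -(-20)·(16/3)²·(8/3)/8² = 640/27 kN·m
Superposition: R_A = 1264/27 kN, M_A = 1597/27 kN·m, R_B = 707/27 kN, M_B = -953/27 kN·m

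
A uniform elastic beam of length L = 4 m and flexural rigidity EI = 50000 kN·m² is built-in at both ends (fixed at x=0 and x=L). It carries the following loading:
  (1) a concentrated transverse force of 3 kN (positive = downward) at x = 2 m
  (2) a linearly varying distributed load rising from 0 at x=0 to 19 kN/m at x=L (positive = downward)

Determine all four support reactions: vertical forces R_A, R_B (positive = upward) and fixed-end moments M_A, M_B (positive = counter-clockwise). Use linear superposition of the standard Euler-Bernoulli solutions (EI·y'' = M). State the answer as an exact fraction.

R_A = 129/10 kN, M_A = 349/30 kN·m, R_B = 281/10 kN, M_B = -167/10 kN·m

Load 1 — point force P=3 kN at a=2 m (b=L-a=2):
  R_A = Pb²(3a+b)/L³ = 3·2²·(3·2+2)/4³ = 3/2 kN
  M_A = Pab²/L² = 3·2·2²/4² = 3/2 kN·m
  R_B = Pa²(a+3b)/L³ = 3·2²·(2+3·2)/4³ = 3/2 kN
  M_B = -Pa²b/L² = -3·2²·2/4² = -3/2 kN·m
Load 2 — triangular load w₀=19 kN/m (0→w₀ over full span):
  R_A = 3w₀L/20 = 3·19·4/20 = 57/5 kN
  M_A = w₀L²/30 = 19·4²/30 = 152/15 kN·m
  R_B = 7w₀L/20 = 7·19·4/20 = 133/5 kN
  M_B = -w₀L²/20 = -19·4²/20 = -76/5 kN·m
Superposition: R_A = 129/10 kN, M_A = 349/30 kN·m, R_B = 281/10 kN, M_B = -167/10 kN·m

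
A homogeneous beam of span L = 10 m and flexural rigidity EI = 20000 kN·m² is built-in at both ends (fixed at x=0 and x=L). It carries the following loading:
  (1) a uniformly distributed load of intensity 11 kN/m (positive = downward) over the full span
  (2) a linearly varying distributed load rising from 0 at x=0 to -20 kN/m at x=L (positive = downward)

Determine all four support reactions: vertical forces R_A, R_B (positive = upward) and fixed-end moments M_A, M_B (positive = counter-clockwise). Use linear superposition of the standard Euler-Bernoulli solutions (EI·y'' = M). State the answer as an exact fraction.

Load 1 — uniform load w=11 kN/m over full span:
  R_A = wL/2 = 11·10/2 = 55 kN
  M_A = wL²/12 = 11·10²/12 = 275/3 kN·m
  R_B = wL/2 = 11·10/2 = 55 kN
  M_B = -wL²/12 = -11·10²/12 = -275/3 kN·m
Load 2 — triangular load w₀=-20 kN/m (0→w₀ over full span):
  R_A = 3w₀L/20 = 3·(-20)·10/20 = -30 kN
  M_A = w₀L²/30 = (-20)·10²/30 = -200/3 kN·m
  R_B = 7w₀L/20 = 7·(-20)·10/20 = -70 kN
  M_B = -w₀L²/20 = -(-20)·10²/20 = 100 kN·m
Superposition: R_A = 25 kN, M_A = 25 kN·m, R_B = -15 kN, M_B = 25/3 kN·m

R_A = 25 kN, M_A = 25 kN·m, R_B = -15 kN, M_B = 25/3 kN·m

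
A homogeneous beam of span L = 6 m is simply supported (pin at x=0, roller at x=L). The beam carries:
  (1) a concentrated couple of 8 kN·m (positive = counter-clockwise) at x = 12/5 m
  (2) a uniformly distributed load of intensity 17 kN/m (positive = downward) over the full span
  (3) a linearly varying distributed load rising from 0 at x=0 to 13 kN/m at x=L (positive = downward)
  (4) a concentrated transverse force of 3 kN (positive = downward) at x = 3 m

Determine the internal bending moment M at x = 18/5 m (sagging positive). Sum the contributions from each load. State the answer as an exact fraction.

M(18/5) = 12974/125 kN·m

Load 1 — applied couple M₀=8 kN·m at a=12/5 m (b=L-a=18/5):
  M_1 = M₀x/L - M₀  [x>a] = 8·(18/5)/6 - 8 = -16/5 kN·m
Load 2 — uniform load w=17 kN/m over full span:
  M_2 = wx(L-x)/2 = 17·(18/5)·(6-(18/5))/2 = 1836/25 kN·m
Load 3 — triangular load w₀=13 kN/m (0→w₀ over full span):
  M_3 = w₀Lx/6 - w₀x³/(6L) = 13·6·(18/5)/6 - 13·(18/5)³/(6·6) = 3744/125 kN·m
Load 4 — point force P=3 kN at a=3 m (b=L-a=3):
  M_4 = Pa(L-x)/L  [x>a] = 3·3·(6-(18/5))/6 = 18/5 kN·m
Superposition: M = Σ M_i = 12974/125 kN·m ≈ 103.792000 kN·m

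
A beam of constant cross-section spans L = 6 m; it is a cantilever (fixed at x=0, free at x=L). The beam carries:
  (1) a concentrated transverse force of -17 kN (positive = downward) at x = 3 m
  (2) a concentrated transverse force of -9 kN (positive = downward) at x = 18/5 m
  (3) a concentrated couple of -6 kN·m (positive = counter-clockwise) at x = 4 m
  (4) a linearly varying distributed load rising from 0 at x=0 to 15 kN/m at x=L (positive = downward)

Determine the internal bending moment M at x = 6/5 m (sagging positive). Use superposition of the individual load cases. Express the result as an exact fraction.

Load 1 — point force P=-17 kN at a=3 m (b=L-a=3):
  M_1 = -P(a-x)  [x≤a] = -(-17)·(3-(6/5)) = 153/5 kN·m
Load 2 — point force P=-9 kN at a=18/5 m (b=L-a=12/5):
  M_2 = -P(a-x)  [x≤a] = -(-9)·((18/5)-(6/5)) = 108/5 kN·m
Load 3 — applied couple M₀=-6 kN·m at a=4 m (b=L-a=2):
  M_3 = M₀  [x≤a] = (-6) = -6 kN·m
Load 4 — triangular load w₀=15 kN/m (0→w₀ over full span):
  M_4 = w₀Lx/2 - w₀L²/3 - w₀x³/(6L) = 15·6·(6/5)/2 - 15·6²/3 - 15·(6/5)³/(6·6) = -3168/25 kN·m
Superposition: M = Σ M_i = -2013/25 kN·m ≈ -80.520000 kN·m

M(6/5) = -2013/25 kN·m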